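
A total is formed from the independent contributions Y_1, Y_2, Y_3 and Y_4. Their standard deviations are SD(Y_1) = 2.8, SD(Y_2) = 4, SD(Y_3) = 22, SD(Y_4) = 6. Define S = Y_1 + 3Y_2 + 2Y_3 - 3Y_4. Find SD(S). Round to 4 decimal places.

49.1105

Var(Y_1) = 7.84, Var(Y_2) = 16, Var(Y_3) = 484, Var(Y_4) = 36
By independence, Var(S) = (1)²Var(Y_1) + (3)²Var(Y_2) + (2)²Var(Y_3) + (-3)²Var(Y_4)
= (1)²·7.84 + (3)²·16 + (2)²·484 + (-3)²·36 = 2411.84
SD(S) = √2411.84 ≈ 49.1105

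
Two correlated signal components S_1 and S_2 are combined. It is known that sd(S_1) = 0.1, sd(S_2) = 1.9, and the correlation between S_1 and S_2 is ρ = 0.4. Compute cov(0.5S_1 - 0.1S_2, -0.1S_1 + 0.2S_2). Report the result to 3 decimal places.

Var(S_1) = (0.1)² = 0.01;  Var(S_2) = (1.9)² = 3.61
cov(S_1,S_2) = ρ·sd(S_1)·sd(S_2) = 0.4·0.1·1.9 = 0.076
cov(0.5S_1 - 0.1S_2, -0.1S_1 + 0.2S_2) = (0.5)(-0.1)Var(S_1) + (-0.1)(0.2)Var(S_2) + [(0.5)(0.2) + (-0.1)(-0.1)]cov(S_1,S_2)
= -0.05·0.01 + -0.02·3.61 + 0.11·0.076 = -0.06434

-0.064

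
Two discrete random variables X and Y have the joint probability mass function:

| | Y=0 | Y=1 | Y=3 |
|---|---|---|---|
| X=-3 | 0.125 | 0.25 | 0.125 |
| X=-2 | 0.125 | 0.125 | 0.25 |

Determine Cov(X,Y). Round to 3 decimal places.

E[X] = -2.5,  E[Y] = 1.5
E[XY] = -3.625
Cov(X,Y) = E[XY] − E[X]E[Y] = -3.625 − (-2.5)(1.5) = 0.125

0.125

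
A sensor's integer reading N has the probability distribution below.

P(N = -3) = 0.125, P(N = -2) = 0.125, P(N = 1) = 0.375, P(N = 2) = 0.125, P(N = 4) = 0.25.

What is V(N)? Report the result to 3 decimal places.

E[N] = (-3)(0.125) + (-2)(0.125) + (1)(0.375) + (2)(0.125) + (4)(0.25) = 1
E[N²] = (-3)²(0.125) + (-2)²(0.125) + (1)²(0.375) + (2)²(0.125) + (4)²(0.25) = 6.5
V(N) = E[N²] − (E[N])² = 6.5 − (1)² = 5.5

5.500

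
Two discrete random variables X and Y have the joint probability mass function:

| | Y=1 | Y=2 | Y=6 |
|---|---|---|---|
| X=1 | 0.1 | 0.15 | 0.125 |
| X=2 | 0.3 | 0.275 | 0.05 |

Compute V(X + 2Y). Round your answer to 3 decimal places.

11.524

E[X] = 1.625,  E[Y] = 2.3,  E[XY] = 3.45
V(X) = 2.875 − (1.625)² = 0.234375;  V(Y) = 8.4 − (2.3)² = 3.11
cov(X,Y) = 3.45 − (1.625)(2.3) = -0.2875
V(X + 2Y) = (1)²·0.234375 + (2)²·3.11 + 2·(1)·(2)·-0.2875 = 11.524375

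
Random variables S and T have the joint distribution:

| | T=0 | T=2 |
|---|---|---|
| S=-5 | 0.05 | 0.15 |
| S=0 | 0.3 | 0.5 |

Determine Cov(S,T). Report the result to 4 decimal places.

-0.2000

E[S] = -1,  E[T] = 1.3
E[ST] = -1.5
Cov(S,T) = E[ST] − E[S]E[T] = -1.5 − (-1)(1.3) = -0.2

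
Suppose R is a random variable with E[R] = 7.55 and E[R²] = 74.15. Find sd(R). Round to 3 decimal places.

Var(R) = 74.15 − (7.55)² = 17.1475
sd(R) = √17.1475 ≈ 4.141

4.141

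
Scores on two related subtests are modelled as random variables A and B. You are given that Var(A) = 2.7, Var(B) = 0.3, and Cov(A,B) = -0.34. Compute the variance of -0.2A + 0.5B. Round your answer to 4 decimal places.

0.2510

Var(-0.2A + 0.5B) = (-0.2)²·Var(A) + (0.5)²·Var(B) + 2·(-0.2)·(0.5)·Cov(A,B)
= 0.04·2.7 + 0.25·0.3 + -0.2·-0.34 = 0.251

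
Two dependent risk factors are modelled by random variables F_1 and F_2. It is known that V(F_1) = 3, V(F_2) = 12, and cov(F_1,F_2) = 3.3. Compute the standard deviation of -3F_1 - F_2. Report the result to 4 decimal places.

V(-3F_1 - F_2) = (-3)²·V(F_1) + (-1)²·V(F_2) + 2·(-3)·(-1)·cov(F_1,F_2)
= 9·3 + 1·12 + 6·3.3 = 58.8
SD(-3F_1 - F_2) = √58.8 ≈ 7.6681

7.6681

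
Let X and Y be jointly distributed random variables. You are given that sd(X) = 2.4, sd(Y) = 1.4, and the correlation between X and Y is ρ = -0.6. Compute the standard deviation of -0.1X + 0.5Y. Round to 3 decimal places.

0.866

Var(X) = (2.4)² = 5.76;  Var(Y) = (1.4)² = 1.96
cov(X,Y) = ρ·sd(X)·sd(Y) = -0.6·2.4·1.4 = -2.016
Var(-0.1X + 0.5Y) = (-0.1)²·Var(X) + (0.5)²·Var(Y) + 2·(-0.1)·(0.5)·cov(X,Y)
= 0.01·5.76 + 0.25·1.96 + -0.1·-2.016 = 0.7492
sd(-0.1X + 0.5Y) = √0.7492 ≈ 0.866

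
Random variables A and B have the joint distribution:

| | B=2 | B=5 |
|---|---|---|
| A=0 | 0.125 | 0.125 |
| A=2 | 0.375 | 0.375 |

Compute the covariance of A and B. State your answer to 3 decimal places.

0.000

E[A] = 1.5,  E[B] = 3.5
E[AB] = 5.25
cov(A,B) = E[AB] − E[A]E[B] = 5.25 − (1.5)(3.5) = 0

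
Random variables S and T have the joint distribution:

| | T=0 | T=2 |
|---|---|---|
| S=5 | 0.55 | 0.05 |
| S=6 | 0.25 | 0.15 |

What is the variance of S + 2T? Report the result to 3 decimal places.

3.360

E[S] = 5.4,  E[T] = 0.4,  E[ST] = 2.3
V(S) = 29.4 − (5.4)² = 0.24;  V(T) = 0.8 − (0.4)² = 0.64
Cov(S,T) = 2.3 − (5.4)(0.4) = 0.14
V(S + 2T) = (1)²·0.24 + (2)²·0.64 + 2·(1)·(2)·0.14 = 3.36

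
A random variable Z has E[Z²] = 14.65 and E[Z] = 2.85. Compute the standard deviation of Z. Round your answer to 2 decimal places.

2.55

Var(Z) = 14.65 − (2.85)² = 6.5275
σ(Z) = √6.5275 ≈ 2.55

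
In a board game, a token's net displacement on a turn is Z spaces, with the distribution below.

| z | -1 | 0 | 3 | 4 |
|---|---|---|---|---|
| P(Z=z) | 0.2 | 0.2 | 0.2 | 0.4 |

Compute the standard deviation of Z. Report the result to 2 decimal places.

2.10

E[Z] = (-1)(0.2) + (0)(0.2) + (3)(0.2) + (4)(0.4) = 2
E[Z²] = (-1)²(0.2) + (0)²(0.2) + (3)²(0.2) + (4)²(0.4) = 8.4
Var(Z) = E[Z²] − (E[Z])² = 8.4 − (2)² = 4.4
SD(Z) = √4.4 ≈ 2.10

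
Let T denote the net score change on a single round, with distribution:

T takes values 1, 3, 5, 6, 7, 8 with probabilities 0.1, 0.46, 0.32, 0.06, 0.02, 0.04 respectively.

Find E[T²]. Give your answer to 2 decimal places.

17.94

E[T²] = (1)²(0.1) + (3)²(0.46) + (5)²(0.32) + (6)²(0.06) + (7)²(0.02) + (8)²(0.04) = 17.94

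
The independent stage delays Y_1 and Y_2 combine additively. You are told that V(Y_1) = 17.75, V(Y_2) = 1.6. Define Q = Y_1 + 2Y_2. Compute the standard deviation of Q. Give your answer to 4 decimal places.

By independence, V(Q) = (1)²V(Y_1) + (2)²V(Y_2)
= (1)²·17.75 + (2)²·1.6 = 24.15
σ(Q) = √24.15 ≈ 4.9143

4.9143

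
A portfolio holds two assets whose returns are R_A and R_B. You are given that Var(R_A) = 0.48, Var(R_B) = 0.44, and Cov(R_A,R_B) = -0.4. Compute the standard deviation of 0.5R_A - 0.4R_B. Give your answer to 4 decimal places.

0.5919

Var(0.5R_A - 0.4R_B) = (0.5)²·Var(R_A) + (-0.4)²·Var(R_B) + 2·(0.5)·(-0.4)·Cov(R_A,R_B)
= 0.25·0.48 + 0.16·0.44 + -0.4·-0.4 = 0.3504
SD(0.5R_A - 0.4R_B) = √0.3504 ≈ 0.5919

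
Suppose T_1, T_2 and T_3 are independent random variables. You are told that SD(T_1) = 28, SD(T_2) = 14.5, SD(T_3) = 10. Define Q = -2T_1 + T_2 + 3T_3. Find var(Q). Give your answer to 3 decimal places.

var(T_1) = 784, var(T_2) = 210.25, var(T_3) = 100
By independence, var(Q) = (-2)²var(T_1) + (1)²var(T_2) + (3)²var(T_3)
= (-2)²·784 + (1)²·210.25 + (3)²·100 = 4246.25

4246.250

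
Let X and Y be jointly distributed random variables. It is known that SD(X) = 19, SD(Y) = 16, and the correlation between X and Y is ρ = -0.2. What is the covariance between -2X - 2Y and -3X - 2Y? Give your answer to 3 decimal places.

2582.000

Var(X) = (19)² = 361;  Var(Y) = (16)² = 256
cov(X,Y) = ρ·SD(X)·SD(Y) = -0.2·19·16 = -60.8
cov(-2X - 2Y, -3X - 2Y) = (-2)(-3)Var(X) + (-2)(-2)Var(Y) + [(-2)(-2) + (-2)(-3)]cov(X,Y)
= 6·361 + 4·256 + 10·-60.8 = 2582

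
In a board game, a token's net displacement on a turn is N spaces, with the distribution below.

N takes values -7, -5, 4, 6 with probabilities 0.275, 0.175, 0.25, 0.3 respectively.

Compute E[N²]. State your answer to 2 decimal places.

32.65

E[N²] = (-7)²(0.275) + (-5)²(0.175) + (4)²(0.25) + (6)²(0.3) = 32.65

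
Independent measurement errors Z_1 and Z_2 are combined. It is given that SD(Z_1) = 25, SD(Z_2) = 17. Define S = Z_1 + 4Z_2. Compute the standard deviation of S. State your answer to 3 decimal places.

72.450

Var(Z_1) = 625, Var(Z_2) = 289
By independence, Var(S) = (1)²Var(Z_1) + (4)²Var(Z_2)
= (1)²·625 + (4)²·289 = 5249
SD(S) = √5249 ≈ 72.450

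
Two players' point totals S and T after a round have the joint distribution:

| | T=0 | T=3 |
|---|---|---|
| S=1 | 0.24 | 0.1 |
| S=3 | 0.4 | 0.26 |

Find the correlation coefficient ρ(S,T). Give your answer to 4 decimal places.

E[S] = 2.32,  E[T] = 1.08
E[ST] = 2.64
Cov(S,T) = E[ST] − E[S]E[T] = 2.64 − (2.32)(1.08) = 0.1344
V(S) = 0.8976,  V(T) = 2.0736
ρ = 0.1344 / √(0.8976·2.0736) ≈ 0.0985

0.0985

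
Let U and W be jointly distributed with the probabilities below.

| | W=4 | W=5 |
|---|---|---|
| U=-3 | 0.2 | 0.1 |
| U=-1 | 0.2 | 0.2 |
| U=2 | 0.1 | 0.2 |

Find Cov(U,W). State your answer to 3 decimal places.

0.250

E[U] = -0.7,  E[W] = 4.5
E[UW] = -2.9
Cov(U,W) = E[UW] − E[U]E[W] = -2.9 − (-0.7)(4.5) = 0.25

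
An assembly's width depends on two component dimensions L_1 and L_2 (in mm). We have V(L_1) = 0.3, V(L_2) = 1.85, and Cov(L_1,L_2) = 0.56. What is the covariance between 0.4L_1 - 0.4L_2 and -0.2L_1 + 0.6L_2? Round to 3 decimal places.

Cov(0.4L_1 - 0.4L_2, -0.2L_1 + 0.6L_2) = (0.4)(-0.2)V(L_1) + (-0.4)(0.6)V(L_2) + [(0.4)(0.6) + (-0.4)(-0.2)]Cov(L_1,L_2)
= -0.08·0.3 + -0.24·1.85 + 0.32·0.56 = -0.2888

-0.289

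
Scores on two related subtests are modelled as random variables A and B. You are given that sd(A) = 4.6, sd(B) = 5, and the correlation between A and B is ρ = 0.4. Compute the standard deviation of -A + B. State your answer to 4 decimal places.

V(A) = (4.6)² = 21.16;  V(B) = (5)² = 25
Cov(A,B) = ρ·sd(A)·sd(B) = 0.4·4.6·5 = 9.2
V(-A + B) = (-1)²·V(A) + (1)²·V(B) + 2·(-1)·(1)·Cov(A,B)
= 1·21.16 + 1·25 + -2·9.2 = 27.76
sd(-A + B) = √27.76 ≈ 5.2688

5.2688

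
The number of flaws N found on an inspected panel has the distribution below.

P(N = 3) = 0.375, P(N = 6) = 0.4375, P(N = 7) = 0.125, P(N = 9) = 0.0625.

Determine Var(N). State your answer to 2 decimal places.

E[N] = (3)(0.375) + (6)(0.4375) + (7)(0.125) + (9)(0.0625) = 5.1875
E[N²] = (3)²(0.375) + (6)²(0.4375) + (7)²(0.125) + (9)²(0.0625) = 30.3125
Var(N) = E[N²] − (E[N])² = 30.3125 − (5.1875)² = 3.40234375

3.40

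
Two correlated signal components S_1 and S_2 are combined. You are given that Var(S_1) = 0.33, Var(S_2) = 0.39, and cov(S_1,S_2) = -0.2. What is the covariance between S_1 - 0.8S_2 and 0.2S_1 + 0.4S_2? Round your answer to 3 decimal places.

cov(S_1 - 0.8S_2, 0.2S_1 + 0.4S_2) = (1)(0.2)Var(S_1) + (-0.8)(0.4)Var(S_2) + [(1)(0.4) + (-0.8)(0.2)]cov(S_1,S_2)
= 0.2·0.33 + -0.32·0.39 + 0.24·-0.2 = -0.1068

-0.107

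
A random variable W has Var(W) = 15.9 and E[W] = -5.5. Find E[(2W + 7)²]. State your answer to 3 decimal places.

79.600

E[2W + 7] = 2·-5.5 + 7 = -4
Var(2W + 7) = (2)²·15.9 = 63.6
E[(2W + 7)²] = Var((2W + 7)) + (E[(2W + 7)])² = 63.6 + (-4)² = 79.6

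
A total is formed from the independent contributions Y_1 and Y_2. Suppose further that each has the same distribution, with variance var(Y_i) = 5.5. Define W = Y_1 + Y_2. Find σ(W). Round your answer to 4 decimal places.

3.3166

By independence, var(W) = (1)²var(Y_1) + (1)²var(Y_2)
= (1)²·5.5 + (1)²·5.5 = 11
σ(W) = √11 ≈ 3.3166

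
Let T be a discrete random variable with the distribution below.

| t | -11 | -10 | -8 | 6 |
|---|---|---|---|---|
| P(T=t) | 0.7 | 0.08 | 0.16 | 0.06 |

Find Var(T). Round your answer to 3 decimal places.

E[T] = (-11)(0.7) + (-10)(0.08) + (-8)(0.16) + (6)(0.06) = -9.42
E[T²] = (-11)²(0.7) + (-10)²(0.08) + (-8)²(0.16) + (6)²(0.06) = 105.1
Var(T) = E[T²] − (E[T])² = 105.1 − (-9.42)² = 16.3636

16.364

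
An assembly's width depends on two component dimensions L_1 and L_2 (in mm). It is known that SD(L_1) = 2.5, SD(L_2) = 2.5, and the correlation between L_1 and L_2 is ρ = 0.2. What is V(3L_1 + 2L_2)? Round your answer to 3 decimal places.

V(L_1) = (2.5)² = 6.25;  V(L_2) = (2.5)² = 6.25
Cov(L_1,L_2) = ρ·SD(L_1)·SD(L_2) = 0.2·2.5·2.5 = 1.25
V(3L_1 + 2L_2) = (3)²·V(L_1) + (2)²·V(L_2) + 2·(3)·(2)·Cov(L_1,L_2)
= 9·6.25 + 4·6.25 + 12·1.25 = 96.25

96.250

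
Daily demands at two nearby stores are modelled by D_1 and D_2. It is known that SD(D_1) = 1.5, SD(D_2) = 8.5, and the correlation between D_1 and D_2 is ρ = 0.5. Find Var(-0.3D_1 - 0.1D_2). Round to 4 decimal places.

1.3075

Var(D_1) = (1.5)² = 2.25;  Var(D_2) = (8.5)² = 72.25
cov(D_1,D_2) = ρ·SD(D_1)·SD(D_2) = 0.5·1.5·8.5 = 6.375
Var(-0.3D_1 - 0.1D_2) = (-0.3)²·Var(D_1) + (-0.1)²·Var(D_2) + 2·(-0.3)·(-0.1)·cov(D_1,D_2)
= 0.09·2.25 + 0.01·72.25 + 0.06·6.375 = 1.3075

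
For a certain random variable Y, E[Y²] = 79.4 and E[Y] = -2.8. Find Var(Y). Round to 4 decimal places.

71.5600

Var(Y) = 79.4 − (-2.8)² = 71.56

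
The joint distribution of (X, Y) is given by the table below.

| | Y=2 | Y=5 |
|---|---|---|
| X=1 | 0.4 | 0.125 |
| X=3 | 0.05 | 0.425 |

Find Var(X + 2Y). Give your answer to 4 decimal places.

13.8375

E[X] = 1.95,  E[Y] = 3.65,  E[XY] = 8.1
Var(X) = 4.8 − (1.95)² = 0.9975;  Var(Y) = 15.55 − (3.65)² = 2.2275
Cov(X,Y) = 8.1 − (1.95)(3.65) = 0.9825
Var(X + 2Y) = (1)²·0.9975 + (2)²·2.2275 + 2·(1)·(2)·0.9825 = 13.8375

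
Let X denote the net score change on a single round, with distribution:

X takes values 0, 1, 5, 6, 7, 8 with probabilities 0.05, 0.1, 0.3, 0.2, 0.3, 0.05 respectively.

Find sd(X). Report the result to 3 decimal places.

E[X] = (0)(0.05) + (1)(0.1) + (5)(0.3) + (6)(0.2) + (7)(0.3) + (8)(0.05) = 5.3
E[X²] = (0)²(0.05) + (1)²(0.1) + (5)²(0.3) + (6)²(0.2) + (7)²(0.3) + (8)²(0.05) = 32.7
Var(X) = E[X²] − (E[X])² = 32.7 − (5.3)² = 4.61
sd(X) = √4.61 ≈ 2.147

2.147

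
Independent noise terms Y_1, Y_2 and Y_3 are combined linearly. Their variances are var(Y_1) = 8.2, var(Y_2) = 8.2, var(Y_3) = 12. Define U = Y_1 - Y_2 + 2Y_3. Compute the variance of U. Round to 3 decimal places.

64.400

By independence, var(U) = (1)²var(Y_1) + (-1)²var(Y_2) + (2)²var(Y_3)
= (1)²·8.2 + (-1)²·8.2 + (2)²·12 = 64.4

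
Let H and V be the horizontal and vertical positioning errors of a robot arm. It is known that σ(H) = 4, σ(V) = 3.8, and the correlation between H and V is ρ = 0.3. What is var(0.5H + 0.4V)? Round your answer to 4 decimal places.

var(H) = (4)² = 16;  var(V) = (3.8)² = 14.44
Cov(H,V) = ρ·σ(H)·σ(V) = 0.3·4·3.8 = 4.56
var(0.5H + 0.4V) = (0.5)²·var(H) + (0.4)²·var(V) + 2·(0.5)·(0.4)·Cov(H,V)
= 0.25·16 + 0.16·14.44 + 0.4·4.56 = 8.1344

8.1344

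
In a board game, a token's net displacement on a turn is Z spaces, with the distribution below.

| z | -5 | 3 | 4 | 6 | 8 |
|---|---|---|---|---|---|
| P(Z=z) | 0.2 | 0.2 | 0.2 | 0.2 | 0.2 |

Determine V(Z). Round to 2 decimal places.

19.76

E[Z] = (-5)(0.2) + (3)(0.2) + (4)(0.2) + (6)(0.2) + (8)(0.2) = 3.2
E[Z²] = (-5)²(0.2) + (3)²(0.2) + (4)²(0.2) + (6)²(0.2) + (8)²(0.2) = 30
V(Z) = E[Z²] − (E[Z])² = 30 − (3.2)² = 19.76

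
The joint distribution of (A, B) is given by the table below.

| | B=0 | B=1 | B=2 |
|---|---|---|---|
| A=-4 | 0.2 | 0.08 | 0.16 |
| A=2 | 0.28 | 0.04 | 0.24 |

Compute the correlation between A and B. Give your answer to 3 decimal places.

E[A] = -0.64,  E[B] = 0.92
E[AB] = -0.56
Cov(A,B) = E[AB] − E[A]E[B] = -0.56 − (-0.64)(0.92) = 0.0288
var(A) = 8.8704,  var(B) = 0.8736
ρ = 0.0288 / √(8.8704·0.8736) ≈ 0.010

0.010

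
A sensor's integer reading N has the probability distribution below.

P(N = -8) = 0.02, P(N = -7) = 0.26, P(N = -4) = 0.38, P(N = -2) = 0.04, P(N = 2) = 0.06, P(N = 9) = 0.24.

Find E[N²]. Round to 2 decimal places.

E[N²] = (-8)²(0.02) + (-7)²(0.26) + (-4)²(0.38) + (-2)²(0.04) + (2)²(0.06) + (9)²(0.24) = 39.94

39.94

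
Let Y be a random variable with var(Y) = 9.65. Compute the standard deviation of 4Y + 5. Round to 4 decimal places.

var(4Y + 5) = (4)²·9.65 = 154.4
sd(4Y + 5) = √154.4 ≈ 12.4258

12.4258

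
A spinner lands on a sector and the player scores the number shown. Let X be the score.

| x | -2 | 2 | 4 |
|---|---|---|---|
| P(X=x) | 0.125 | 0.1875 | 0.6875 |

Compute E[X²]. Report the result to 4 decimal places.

12.2500

E[X²] = (-2)²(0.125) + (2)²(0.1875) + (4)²(0.6875) = 12.25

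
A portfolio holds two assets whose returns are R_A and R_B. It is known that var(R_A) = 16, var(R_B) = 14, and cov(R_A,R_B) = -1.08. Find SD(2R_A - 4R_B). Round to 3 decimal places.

var(2R_A - 4R_B) = (2)²·var(R_A) + (-4)²·var(R_B) + 2·(2)·(-4)·cov(R_A,R_B)
= 4·16 + 16·14 + -16·-1.08 = 305.28
SD(2R_A - 4R_B) = √305.28 ≈ 17.472

17.472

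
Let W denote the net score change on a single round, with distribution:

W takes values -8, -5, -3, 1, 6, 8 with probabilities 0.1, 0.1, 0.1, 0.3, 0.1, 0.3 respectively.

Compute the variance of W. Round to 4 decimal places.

30.0100

E[W] = (-8)(0.1) + (-5)(0.1) + (-3)(0.1) + (1)(0.3) + (6)(0.1) + (8)(0.3) = 1.7
E[W²] = (-8)²(0.1) + (-5)²(0.1) + (-3)²(0.1) + (1)²(0.3) + (6)²(0.1) + (8)²(0.3) = 32.9
var(W) = E[W²] − (E[W])² = 32.9 − (1.7)² = 30.01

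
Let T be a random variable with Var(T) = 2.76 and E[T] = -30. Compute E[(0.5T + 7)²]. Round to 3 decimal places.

E[0.5T + 7] = 0.5·-30 + 7 = -8
Var(0.5T + 7) = (0.5)²·2.76 = 0.69
E[(0.5T + 7)²] = Var((0.5T + 7)) + (E[(0.5T + 7)])² = 0.69 + (-8)² = 64.69

64.690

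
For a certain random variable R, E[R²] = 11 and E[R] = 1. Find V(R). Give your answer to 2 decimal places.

10.00

V(R) = 11 − (1)² = 10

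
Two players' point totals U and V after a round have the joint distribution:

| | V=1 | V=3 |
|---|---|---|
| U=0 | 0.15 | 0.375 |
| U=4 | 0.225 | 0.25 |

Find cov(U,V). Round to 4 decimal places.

E[U] = 1.9,  E[V] = 2.25
E[UV] = 3.9
cov(U,V) = E[UV] − E[U]E[V] = 3.9 − (1.9)(2.25) = -0.375

-0.3750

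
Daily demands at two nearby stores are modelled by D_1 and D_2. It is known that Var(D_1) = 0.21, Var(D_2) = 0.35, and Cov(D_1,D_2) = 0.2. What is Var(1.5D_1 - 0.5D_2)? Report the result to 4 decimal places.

0.2600

Var(1.5D_1 - 0.5D_2) = (1.5)²·Var(D_1) + (-0.5)²·Var(D_2) + 2·(1.5)·(-0.5)·Cov(D_1,D_2)
= 2.25·0.21 + 0.25·0.35 + -1.5·0.2 = 0.26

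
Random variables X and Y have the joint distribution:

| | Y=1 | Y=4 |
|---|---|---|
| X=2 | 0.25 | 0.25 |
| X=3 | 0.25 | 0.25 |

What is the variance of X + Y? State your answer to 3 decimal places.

E[X] = 2.5,  E[Y] = 2.5,  E[XY] = 6.25
V(X) = 6.5 − (2.5)² = 0.25;  V(Y) = 8.5 − (2.5)² = 2.25
cov(X,Y) = 6.25 − (2.5)(2.5) = 0
V(X + Y) = (1)²·0.25 + (1)²·2.25 + 2·(1)·(1)·0 = 2.5

2.500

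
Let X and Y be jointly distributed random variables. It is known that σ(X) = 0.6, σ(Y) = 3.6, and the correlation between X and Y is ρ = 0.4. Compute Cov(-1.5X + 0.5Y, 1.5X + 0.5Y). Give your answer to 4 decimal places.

Var(X) = (0.6)² = 0.36;  Var(Y) = (3.6)² = 12.96
Cov(X,Y) = ρ·σ(X)·σ(Y) = 0.4·0.6·3.6 = 0.864
Cov(-1.5X + 0.5Y, 1.5X + 0.5Y) = (-1.5)(1.5)Var(X) + (0.5)(0.5)Var(Y) + [(-1.5)(0.5) + (0.5)(1.5)]Cov(X,Y)
= -2.25·0.36 + 0.25·12.96 + 0·0.864 = 2.43

2.4300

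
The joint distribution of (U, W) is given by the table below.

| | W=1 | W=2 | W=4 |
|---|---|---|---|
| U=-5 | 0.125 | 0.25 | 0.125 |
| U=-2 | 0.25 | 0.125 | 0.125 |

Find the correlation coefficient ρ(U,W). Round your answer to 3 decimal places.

E[U] = -3.5,  E[W] = 2.125
E[UW] = -7.625
Cov(U,W) = E[UW] − E[U]E[W] = -7.625 − (-3.5)(2.125) = -0.1875
V(U) = 2.25,  V(W) = 1.359375
ρ = -0.1875 / √(2.25·1.359375) ≈ -0.107

-0.107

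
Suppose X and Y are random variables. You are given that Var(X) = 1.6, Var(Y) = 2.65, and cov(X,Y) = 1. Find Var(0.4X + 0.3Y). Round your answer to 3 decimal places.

Var(0.4X + 0.3Y) = (0.4)²·Var(X) + (0.3)²·Var(Y) + 2·(0.4)·(0.3)·cov(X,Y)
= 0.16·1.6 + 0.09·2.65 + 0.24·1 = 0.7345

0.735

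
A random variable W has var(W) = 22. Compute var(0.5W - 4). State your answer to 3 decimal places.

5.500

var(0.5W - 4) = (0.5)²·var(W) = 0.25·22 = 5.5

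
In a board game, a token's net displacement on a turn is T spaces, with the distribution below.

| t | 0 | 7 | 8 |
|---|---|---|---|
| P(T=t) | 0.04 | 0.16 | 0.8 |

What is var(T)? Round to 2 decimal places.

2.49

E[T] = (0)(0.04) + (7)(0.16) + (8)(0.8) = 7.52
E[T²] = (0)²(0.04) + (7)²(0.16) + (8)²(0.8) = 59.04
var(T) = E[T²] − (E[T])² = 59.04 − (7.52)² = 2.4896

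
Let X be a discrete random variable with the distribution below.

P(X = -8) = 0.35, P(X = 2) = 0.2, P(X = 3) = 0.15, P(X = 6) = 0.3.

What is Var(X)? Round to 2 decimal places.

35.33

E[X] = (-8)(0.35) + (2)(0.2) + (3)(0.15) + (6)(0.3) = -0.15
E[X²] = (-8)²(0.35) + (2)²(0.2) + (3)²(0.15) + (6)²(0.3) = 35.35
Var(X) = E[X²] − (E[X])² = 35.35 − (-0.15)² = 35.3275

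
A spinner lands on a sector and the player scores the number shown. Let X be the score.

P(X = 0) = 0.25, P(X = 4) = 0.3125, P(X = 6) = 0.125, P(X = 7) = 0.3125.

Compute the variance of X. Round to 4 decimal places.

E[X] = (0)(0.25) + (4)(0.3125) + (6)(0.125) + (7)(0.3125) = 4.1875
E[X²] = (0)²(0.25) + (4)²(0.3125) + (6)²(0.125) + (7)²(0.3125) = 24.8125
var(X) = E[X²] − (E[X])² = 24.8125 − (4.1875)² = 7.27734375

7.2773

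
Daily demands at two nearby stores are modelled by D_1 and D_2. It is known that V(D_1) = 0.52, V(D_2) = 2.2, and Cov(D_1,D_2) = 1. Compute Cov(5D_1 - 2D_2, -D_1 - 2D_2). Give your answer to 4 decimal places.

-1.8000

Cov(5D_1 - 2D_2, -D_1 - 2D_2) = (5)(-1)V(D_1) + (-2)(-2)V(D_2) + [(5)(-2) + (-2)(-1)]Cov(D_1,D_2)
= -5·0.52 + 4·2.2 + -8·1 = -1.8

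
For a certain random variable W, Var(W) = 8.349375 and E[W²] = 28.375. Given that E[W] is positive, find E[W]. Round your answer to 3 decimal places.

4.475

(E[W])² = E[W²] − Var(W) = 28.375 − 8.349375 = 20.025625
E[W] = √20.025625 = 4.475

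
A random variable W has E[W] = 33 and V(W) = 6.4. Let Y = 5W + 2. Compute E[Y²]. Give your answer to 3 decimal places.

E[5W + 2] = 5·33 + 2 = 167
V(5W + 2) = (5)²·6.4 = 160
E[Y²] = V(Y) + (E[Y])² = 160 + (167)² = 28049

28049.000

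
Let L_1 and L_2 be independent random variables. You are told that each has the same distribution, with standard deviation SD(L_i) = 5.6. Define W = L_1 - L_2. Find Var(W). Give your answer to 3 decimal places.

Var(L_i) = (5.6)² = 31.36
By independence, Var(W) = (1)²Var(L_1) + (-1)²Var(L_2)
= (1)²·31.36 + (-1)²·31.36 = 62.72

62.720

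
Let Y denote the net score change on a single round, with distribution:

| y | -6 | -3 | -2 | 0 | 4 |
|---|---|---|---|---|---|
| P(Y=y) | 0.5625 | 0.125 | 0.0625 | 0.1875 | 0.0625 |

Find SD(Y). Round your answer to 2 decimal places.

3.08

E[Y] = (-6)(0.5625) + (-3)(0.125) + (-2)(0.0625) + (0)(0.1875) + (4)(0.0625) = -3.625
E[Y²] = (-6)²(0.5625) + (-3)²(0.125) + (-2)²(0.0625) + (0)²(0.1875) + (4)²(0.0625) = 22.625
Var(Y) = E[Y²] − (E[Y])² = 22.625 − (-3.625)² = 9.484375
SD(Y) = √9.484375 ≈ 3.08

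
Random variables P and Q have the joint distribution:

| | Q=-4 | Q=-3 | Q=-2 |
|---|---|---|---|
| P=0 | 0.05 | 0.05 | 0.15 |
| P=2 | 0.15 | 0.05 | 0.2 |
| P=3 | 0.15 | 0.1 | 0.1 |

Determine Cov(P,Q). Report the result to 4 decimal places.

-0.2350

E[P] = 1.85,  E[Q] = -2.9
E[PQ] = -5.6
Cov(P,Q) = E[PQ] − E[P]E[Q] = -5.6 − (1.85)(-2.9) = -0.235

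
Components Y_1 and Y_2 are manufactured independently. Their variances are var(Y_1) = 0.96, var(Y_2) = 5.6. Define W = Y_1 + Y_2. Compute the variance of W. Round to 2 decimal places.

By independence, var(W) = (1)²var(Y_1) + (1)²var(Y_2)
= (1)²·0.96 + (1)²·5.6 = 6.56

6.56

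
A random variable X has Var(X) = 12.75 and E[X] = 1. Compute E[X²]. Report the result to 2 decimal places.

13.75

E[X²] = Var(X) + (E[X])² = 12.75 + (1)² = 13.75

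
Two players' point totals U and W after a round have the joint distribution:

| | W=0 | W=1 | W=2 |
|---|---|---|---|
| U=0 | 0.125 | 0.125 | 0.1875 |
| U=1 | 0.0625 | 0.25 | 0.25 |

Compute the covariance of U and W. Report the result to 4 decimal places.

0.0469

E[U] = 0.5625,  E[W] = 1.25
E[UW] = 0.75
Cov(U,W) = E[UW] − E[U]E[W] = 0.75 − (0.5625)(1.25) = 0.046875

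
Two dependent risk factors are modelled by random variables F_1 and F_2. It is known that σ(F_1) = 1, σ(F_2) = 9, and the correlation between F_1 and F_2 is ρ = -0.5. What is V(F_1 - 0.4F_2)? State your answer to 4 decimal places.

17.5600

V(F_1) = (1)² = 1;  V(F_2) = (9)² = 81
cov(F_1,F_2) = ρ·σ(F_1)·σ(F_2) = -0.5·1·9 = -4.5
V(F_1 - 0.4F_2) = (1)²·V(F_1) + (-0.4)²·V(F_2) + 2·(1)·(-0.4)·cov(F_1,F_2)
= 1·1 + 0.16·81 + -0.8·-4.5 = 17.56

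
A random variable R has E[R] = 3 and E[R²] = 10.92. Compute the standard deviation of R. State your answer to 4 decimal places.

Var(R) = 10.92 − (3)² = 1.92
SD(R) = √1.92 ≈ 1.3856

1.3856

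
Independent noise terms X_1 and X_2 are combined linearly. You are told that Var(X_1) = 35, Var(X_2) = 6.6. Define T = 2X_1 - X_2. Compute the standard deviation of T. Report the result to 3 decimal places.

By independence, Var(T) = (2)²Var(X_1) + (-1)²Var(X_2)
= (2)²·35 + (-1)²·6.6 = 146.6
sd(T) = √146.6 ≈ 12.108

12.108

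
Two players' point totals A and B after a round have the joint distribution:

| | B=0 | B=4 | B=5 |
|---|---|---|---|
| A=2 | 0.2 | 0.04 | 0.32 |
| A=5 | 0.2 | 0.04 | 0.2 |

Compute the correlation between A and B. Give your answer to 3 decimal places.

-0.105

E[A] = 3.32,  E[B] = 2.92
E[AB] = 9.32
Cov(A,B) = E[AB] − E[A]E[B] = 9.32 − (3.32)(2.92) = -0.3744
Var(A) = 2.2176,  Var(B) = 5.7536
ρ = -0.3744 / √(2.2176·5.7536) ≈ -0.105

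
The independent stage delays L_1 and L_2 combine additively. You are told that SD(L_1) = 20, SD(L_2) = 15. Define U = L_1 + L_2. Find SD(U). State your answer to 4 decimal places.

25.0000

var(L_1) = 400, var(L_2) = 225
By independence, var(U) = (1)²var(L_1) + (1)²var(L_2)
= (1)²·400 + (1)²·225 = 625
SD(U) = √625 ≈ 25.0000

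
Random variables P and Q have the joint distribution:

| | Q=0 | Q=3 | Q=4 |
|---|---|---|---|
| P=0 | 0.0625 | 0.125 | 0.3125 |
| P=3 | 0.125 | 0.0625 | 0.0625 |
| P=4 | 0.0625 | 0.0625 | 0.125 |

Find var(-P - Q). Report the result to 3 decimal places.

4.375

E[P] = 1.75,  E[Q] = 2.75,  E[PQ] = 4.0625
var(P) = 6.25 − (1.75)² = 3.1875;  var(Q) = 10.25 − (2.75)² = 2.6875
Cov(P,Q) = 4.0625 − (1.75)(2.75) = -0.75
var(-P - Q) = (-1)²·3.1875 + (-1)²·2.6875 + 2·(-1)·(-1)·-0.75 = 4.375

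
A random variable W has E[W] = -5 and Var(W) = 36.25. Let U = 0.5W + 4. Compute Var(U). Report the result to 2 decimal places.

9.06

Var(0.5W + 4) = (0.5)²·Var(W) = 0.25·36.25 = 9.0625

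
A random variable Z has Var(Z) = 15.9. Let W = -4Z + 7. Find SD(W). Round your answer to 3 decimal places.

Var(-4Z + 7) = (-4)²·15.9 = 254.4
SD(W) = √254.4 ≈ 15.950

15.950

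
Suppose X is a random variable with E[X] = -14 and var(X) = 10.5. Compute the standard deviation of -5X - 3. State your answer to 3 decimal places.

var(-5X - 3) = (-5)²·10.5 = 262.5
sd(-5X - 3) = √262.5 ≈ 16.202

16.202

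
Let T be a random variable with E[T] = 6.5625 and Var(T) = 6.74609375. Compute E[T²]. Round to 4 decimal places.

E[T²] = Var(T) + (E[T])² = 6.74609375 + (6.5625)² = 49.8125

49.8125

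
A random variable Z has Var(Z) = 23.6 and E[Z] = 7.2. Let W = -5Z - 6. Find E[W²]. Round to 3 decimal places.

2354.000

E[-5Z - 6] = -5·7.2 − 6 = -42
Var(-5Z - 6) = (-5)²·23.6 = 590
E[W²] = Var(W) + (E[W])² = 590 + (-42)² = 2354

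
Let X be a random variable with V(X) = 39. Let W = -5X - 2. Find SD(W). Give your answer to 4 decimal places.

31.2250

V(-5X - 2) = (-5)²·39 = 975
SD(W) = √975 ≈ 31.2250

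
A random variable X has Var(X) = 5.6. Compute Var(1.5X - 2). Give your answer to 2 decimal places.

Var(1.5X - 2) = (1.5)²·Var(X) = 2.25·5.6 = 12.6

12.60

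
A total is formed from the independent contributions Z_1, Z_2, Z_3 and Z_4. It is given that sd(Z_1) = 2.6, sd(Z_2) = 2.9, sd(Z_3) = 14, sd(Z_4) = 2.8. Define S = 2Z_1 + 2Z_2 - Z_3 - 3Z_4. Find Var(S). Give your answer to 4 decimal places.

Var(Z_1) = 6.76, Var(Z_2) = 8.41, Var(Z_3) = 196, Var(Z_4) = 7.84
By independence, Var(S) = (2)²Var(Z_1) + (2)²Var(Z_2) + (-1)²Var(Z_3) + (-3)²Var(Z_4)
= (2)²·6.76 + (2)²·8.41 + (-1)²·196 + (-3)²·7.84 = 327.24

327.2400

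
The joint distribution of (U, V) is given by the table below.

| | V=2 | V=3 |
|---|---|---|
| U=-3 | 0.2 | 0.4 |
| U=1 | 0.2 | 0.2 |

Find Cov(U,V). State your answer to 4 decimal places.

E[U] = -1.4,  E[V] = 2.6
E[UV] = -3.8
Cov(U,V) = E[UV] − E[U]E[V] = -3.8 − (-1.4)(2.6) = -0.16

-0.1600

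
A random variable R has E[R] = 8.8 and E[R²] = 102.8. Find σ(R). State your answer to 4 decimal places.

var(R) = 102.8 − (8.8)² = 25.36
σ(R) = √25.36 ≈ 5.0359

5.0359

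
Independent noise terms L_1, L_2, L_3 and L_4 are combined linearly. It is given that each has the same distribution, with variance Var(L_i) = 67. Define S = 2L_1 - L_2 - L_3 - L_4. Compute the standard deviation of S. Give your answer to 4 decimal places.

By independence, Var(S) = (2)²Var(L_1) + (-1)²Var(L_2) + (-1)²Var(L_3) + (-1)²Var(L_4)
= (2)²·67 + (-1)²·67 + (-1)²·67 + (-1)²·67 = 469
σ(S) = √469 ≈ 21.6564

21.6564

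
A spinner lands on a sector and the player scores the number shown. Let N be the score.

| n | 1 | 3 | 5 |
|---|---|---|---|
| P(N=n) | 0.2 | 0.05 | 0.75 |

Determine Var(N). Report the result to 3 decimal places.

2.590

E[N] = (1)(0.2) + (3)(0.05) + (5)(0.75) = 4.1
E[N²] = (1)²(0.2) + (3)²(0.05) + (5)²(0.75) = 19.4
Var(N) = E[N²] − (E[N])² = 19.4 − (4.1)² = 2.59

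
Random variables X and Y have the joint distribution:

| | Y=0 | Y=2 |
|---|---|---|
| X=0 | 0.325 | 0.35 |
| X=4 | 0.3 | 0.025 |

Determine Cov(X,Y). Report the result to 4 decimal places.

-0.7750

E[X] = 1.3,  E[Y] = 0.75
E[XY] = 0.2
Cov(X,Y) = E[XY] − E[X]E[Y] = 0.2 − (1.3)(0.75) = -0.775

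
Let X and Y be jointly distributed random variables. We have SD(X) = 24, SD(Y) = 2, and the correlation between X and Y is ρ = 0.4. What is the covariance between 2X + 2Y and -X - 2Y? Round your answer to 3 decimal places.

Var(X) = (24)² = 576;  Var(Y) = (2)² = 4
Cov(X,Y) = ρ·SD(X)·SD(Y) = 0.4·24·2 = 19.2
Cov(2X + 2Y, -X - 2Y) = (2)(-1)Var(X) + (2)(-2)Var(Y) + [(2)(-2) + (2)(-1)]Cov(X,Y)
= -2·576 + -4·4 + -6·19.2 = -1283.2

-1283.200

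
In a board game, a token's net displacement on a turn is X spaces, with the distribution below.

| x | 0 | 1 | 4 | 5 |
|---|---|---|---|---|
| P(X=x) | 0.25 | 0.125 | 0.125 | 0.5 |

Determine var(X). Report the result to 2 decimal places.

E[X] = (0)(0.25) + (1)(0.125) + (4)(0.125) + (5)(0.5) = 3.125
E[X²] = (0)²(0.25) + (1)²(0.125) + (4)²(0.125) + (5)²(0.5) = 14.625
var(X) = E[X²] − (E[X])² = 14.625 − (3.125)² = 4.859375

4.86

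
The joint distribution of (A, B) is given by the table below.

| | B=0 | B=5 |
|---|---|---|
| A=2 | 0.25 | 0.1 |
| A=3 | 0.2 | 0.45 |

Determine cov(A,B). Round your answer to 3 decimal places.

E[A] = 2.65,  E[B] = 2.75
E[AB] = 7.75
cov(A,B) = E[AB] − E[A]E[B] = 7.75 − (2.65)(2.75) = 0.4625

0.463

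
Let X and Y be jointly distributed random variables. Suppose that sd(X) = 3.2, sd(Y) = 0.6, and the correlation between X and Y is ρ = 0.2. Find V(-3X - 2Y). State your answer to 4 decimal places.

V(X) = (3.2)² = 10.24;  V(Y) = (0.6)² = 0.36
Cov(X,Y) = ρ·sd(X)·sd(Y) = 0.2·3.2·0.6 = 0.384
V(-3X - 2Y) = (-3)²·V(X) + (-2)²·V(Y) + 2·(-3)·(-2)·Cov(X,Y)
= 9·10.24 + 4·0.36 + 12·0.384 = 98.208

98.2080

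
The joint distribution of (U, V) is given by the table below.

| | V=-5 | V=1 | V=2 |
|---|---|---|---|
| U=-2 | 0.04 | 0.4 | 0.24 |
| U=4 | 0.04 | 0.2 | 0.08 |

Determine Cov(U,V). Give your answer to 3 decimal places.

-0.653

E[U] = -0.08,  E[V] = 0.84
E[UV] = -0.72
Cov(U,V) = E[UV] − E[U]E[V] = -0.72 − (-0.08)(0.84) = -0.6528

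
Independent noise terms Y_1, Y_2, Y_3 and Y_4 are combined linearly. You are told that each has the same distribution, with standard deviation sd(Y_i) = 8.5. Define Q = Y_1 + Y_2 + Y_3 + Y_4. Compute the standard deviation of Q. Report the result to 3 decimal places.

Var(Y_i) = (8.5)² = 72.25
By independence, Var(Q) = (1)²Var(Y_1) + (1)²Var(Y_2) + (1)²Var(Y_3) + (1)²Var(Y_4)
= (1)²·72.25 + (1)²·72.25 + (1)²·72.25 + (1)²·72.25 = 289
sd(Q) = √289 ≈ 17.000

17.000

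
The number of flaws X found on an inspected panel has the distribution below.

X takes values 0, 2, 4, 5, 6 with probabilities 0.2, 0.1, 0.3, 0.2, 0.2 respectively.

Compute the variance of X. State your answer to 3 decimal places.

E[X] = (0)(0.2) + (2)(0.1) + (4)(0.3) + (5)(0.2) + (6)(0.2) = 3.6
E[X²] = (0)²(0.2) + (2)²(0.1) + (4)²(0.3) + (5)²(0.2) + (6)²(0.2) = 17.4
var(X) = E[X²] − (E[X])² = 17.4 − (3.6)² = 4.44

4.440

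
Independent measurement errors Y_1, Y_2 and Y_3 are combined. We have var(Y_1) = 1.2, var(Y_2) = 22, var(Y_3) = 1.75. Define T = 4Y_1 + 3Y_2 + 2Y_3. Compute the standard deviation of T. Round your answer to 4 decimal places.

14.9733

By independence, var(T) = (4)²var(Y_1) + (3)²var(Y_2) + (2)²var(Y_3)
= (4)²·1.2 + (3)²·22 + (2)²·1.75 = 224.2
SD(T) = √224.2 ≈ 14.9733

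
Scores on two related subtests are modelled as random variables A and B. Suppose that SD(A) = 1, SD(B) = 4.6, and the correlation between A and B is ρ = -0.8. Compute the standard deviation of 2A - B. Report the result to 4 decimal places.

Var(A) = (1)² = 1;  Var(B) = (4.6)² = 21.16
Cov(A,B) = ρ·SD(A)·SD(B) = -0.8·1·4.6 = -3.68
Var(2A - B) = (2)²·Var(A) + (-1)²·Var(B) + 2·(2)·(-1)·Cov(A,B)
= 4·1 + 1·21.16 + -4·-3.68 = 39.88
SD(2A - B) = √39.88 ≈ 6.3151

6.3151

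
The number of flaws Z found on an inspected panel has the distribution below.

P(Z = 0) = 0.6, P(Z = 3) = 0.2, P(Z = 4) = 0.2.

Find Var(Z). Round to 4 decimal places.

3.0400

E[Z] = (0)(0.6) + (3)(0.2) + (4)(0.2) = 1.4
E[Z²] = (0)²(0.6) + (3)²(0.2) + (4)²(0.2) = 5
Var(Z) = E[Z²] − (E[Z])² = 5 − (1.4)² = 3.04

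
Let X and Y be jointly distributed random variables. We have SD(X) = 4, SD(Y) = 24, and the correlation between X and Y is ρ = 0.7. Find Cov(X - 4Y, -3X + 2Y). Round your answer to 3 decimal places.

var(X) = (4)² = 16;  var(Y) = (24)² = 576
Cov(X,Y) = ρ·SD(X)·SD(Y) = 0.7·4·24 = 67.2
Cov(X - 4Y, -3X + 2Y) = (1)(-3)var(X) + (-4)(2)var(Y) + [(1)(2) + (-4)(-3)]Cov(X,Y)
= -3·16 + -8·576 + 14·67.2 = -3715.2

-3715.200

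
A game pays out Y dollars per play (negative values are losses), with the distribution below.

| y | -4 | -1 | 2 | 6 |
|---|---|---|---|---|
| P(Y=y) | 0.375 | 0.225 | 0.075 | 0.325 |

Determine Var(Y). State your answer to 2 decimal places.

E[Y] = (-4)(0.375) + (-1)(0.225) + (2)(0.075) + (6)(0.325) = 0.375
E[Y²] = (-4)²(0.375) + (-1)²(0.225) + (2)²(0.075) + (6)²(0.325) = 18.225
Var(Y) = E[Y²] − (E[Y])² = 18.225 − (0.375)² = 18.084375

18.08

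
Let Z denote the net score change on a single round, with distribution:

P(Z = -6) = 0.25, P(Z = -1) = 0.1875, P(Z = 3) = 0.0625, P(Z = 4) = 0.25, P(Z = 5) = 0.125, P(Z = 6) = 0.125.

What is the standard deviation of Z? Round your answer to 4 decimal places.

4.5398

E[Z] = (-6)(0.25) + (-1)(0.1875) + (3)(0.0625) + (4)(0.25) + (5)(0.125) + (6)(0.125) = 0.875
E[Z²] = (-6)²(0.25) + (-1)²(0.1875) + (3)²(0.0625) + (4)²(0.25) + (5)²(0.125) + (6)²(0.125) = 21.375
Var(Z) = E[Z²] − (E[Z])² = 21.375 − (0.875)² = 20.609375
SD(Z) = √20.609375 ≈ 4.5398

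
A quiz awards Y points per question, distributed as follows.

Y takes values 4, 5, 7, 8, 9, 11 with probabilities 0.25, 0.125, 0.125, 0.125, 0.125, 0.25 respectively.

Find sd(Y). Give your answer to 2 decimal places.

E[Y] = (4)(0.25) + (5)(0.125) + (7)(0.125) + (8)(0.125) + (9)(0.125) + (11)(0.25) = 7.375
E[Y²] = (4)²(0.25) + (5)²(0.125) + (7)²(0.125) + (8)²(0.125) + (9)²(0.125) + (11)²(0.25) = 61.625
V(Y) = E[Y²] − (E[Y])² = 61.625 − (7.375)² = 7.234375
sd(Y) = √7.234375 ≈ 2.69

2.69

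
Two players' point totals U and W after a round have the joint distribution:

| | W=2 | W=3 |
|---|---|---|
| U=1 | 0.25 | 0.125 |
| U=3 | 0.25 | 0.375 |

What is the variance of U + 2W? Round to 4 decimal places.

2.4375

E[U] = 2.25,  E[W] = 2.5,  E[UW] = 5.75
V(U) = 6 − (2.25)² = 0.9375;  V(W) = 6.5 − (2.5)² = 0.25
Cov(U,W) = 5.75 − (2.25)(2.5) = 0.125
V(U + 2W) = (1)²·0.9375 + (2)²·0.25 + 2·(1)·(2)·0.125 = 2.4375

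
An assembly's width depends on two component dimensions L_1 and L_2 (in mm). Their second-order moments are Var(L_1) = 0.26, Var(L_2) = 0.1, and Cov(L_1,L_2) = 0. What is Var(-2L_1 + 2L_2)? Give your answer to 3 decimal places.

1.440

Var(-2L_1 + 2L_2) = (-2)²·Var(L_1) + (2)²·Var(L_2) + 2·(-2)·(2)·Cov(L_1,L_2)
= 4·0.26 + 4·0.1 + -8·0 = 1.44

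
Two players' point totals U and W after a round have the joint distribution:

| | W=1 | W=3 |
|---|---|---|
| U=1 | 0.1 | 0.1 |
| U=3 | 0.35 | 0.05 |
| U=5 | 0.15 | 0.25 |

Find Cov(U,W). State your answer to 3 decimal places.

E[U] = 3.4,  E[W] = 1.8
E[UW] = 6.4
Cov(U,W) = E[UW] − E[U]E[W] = 6.4 − (3.4)(1.8) = 0.28

0.280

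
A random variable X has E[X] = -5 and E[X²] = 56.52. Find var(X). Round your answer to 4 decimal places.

var(X) = 56.52 − (-5)² = 31.52

31.5200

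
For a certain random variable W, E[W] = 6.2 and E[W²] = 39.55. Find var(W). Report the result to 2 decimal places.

var(W) = 39.55 − (6.2)² = 1.11

1.11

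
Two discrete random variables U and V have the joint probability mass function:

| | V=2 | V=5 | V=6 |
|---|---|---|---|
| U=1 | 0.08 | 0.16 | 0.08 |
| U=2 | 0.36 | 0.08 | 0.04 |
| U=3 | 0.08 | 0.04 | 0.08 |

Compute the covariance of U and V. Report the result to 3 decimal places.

-0.163

E[U] = 1.88,  E[V] = 3.64
E[UV] = 6.68
Cov(U,V) = E[UV] − E[U]E[V] = 6.68 − (1.88)(3.64) = -0.1632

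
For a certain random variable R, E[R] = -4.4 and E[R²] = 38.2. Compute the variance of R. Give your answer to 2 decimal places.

18.84

V(R) = 38.2 − (-4.4)² = 18.84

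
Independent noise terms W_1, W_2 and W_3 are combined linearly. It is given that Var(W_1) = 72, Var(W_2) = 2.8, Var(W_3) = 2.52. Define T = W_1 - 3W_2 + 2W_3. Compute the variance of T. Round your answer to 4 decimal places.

107.2800

By independence, Var(T) = (1)²Var(W_1) + (-3)²Var(W_2) + (2)²Var(W_3)
= (1)²·72 + (-3)²·2.8 + (2)²·2.52 = 107.28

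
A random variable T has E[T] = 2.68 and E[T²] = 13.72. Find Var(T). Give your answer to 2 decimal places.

Var(T) = 13.72 − (2.68)² = 6.5376

6.54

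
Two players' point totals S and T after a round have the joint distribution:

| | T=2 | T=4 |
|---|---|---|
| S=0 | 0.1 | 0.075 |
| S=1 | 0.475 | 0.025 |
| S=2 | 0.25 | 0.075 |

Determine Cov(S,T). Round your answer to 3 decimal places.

E[S] = 1.15,  E[T] = 2.35
E[ST] = 2.65
Cov(S,T) = E[ST] − E[S]E[T] = 2.65 − (1.15)(2.35) = -0.0525

-0.053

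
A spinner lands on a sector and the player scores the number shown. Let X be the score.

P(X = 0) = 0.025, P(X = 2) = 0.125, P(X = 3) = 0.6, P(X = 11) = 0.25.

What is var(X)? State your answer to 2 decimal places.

E[X] = (0)(0.025) + (2)(0.125) + (3)(0.6) + (11)(0.25) = 4.8
E[X²] = (0)²(0.025) + (2)²(0.125) + (3)²(0.6) + (11)²(0.25) = 36.15
var(X) = E[X²] − (E[X])² = 36.15 − (4.8)² = 13.11

13.11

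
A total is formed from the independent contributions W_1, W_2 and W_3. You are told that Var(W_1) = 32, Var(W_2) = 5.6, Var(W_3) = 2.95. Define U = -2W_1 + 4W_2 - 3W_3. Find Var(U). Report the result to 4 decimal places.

By independence, Var(U) = (-2)²Var(W_1) + (4)²Var(W_2) + (-3)²Var(W_3)
= (-2)²·32 + (4)²·5.6 + (-3)²·2.95 = 244.15

244.1500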